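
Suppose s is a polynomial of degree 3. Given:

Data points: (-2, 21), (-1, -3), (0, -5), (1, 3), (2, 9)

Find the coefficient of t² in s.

5

Write s(t) = at³ + bt² + ct + d; the 5 given values yield a linear system in the 4 coefficients.
Solving, s(t) = -2t³ + 5t² + 5t - 5.
The coefficient of t² is 5.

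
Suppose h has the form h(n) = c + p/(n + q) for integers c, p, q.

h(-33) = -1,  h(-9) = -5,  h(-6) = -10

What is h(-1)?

(h(n) − c)(n + q) = p for each data point; the three points give a linear system in c and q, then p follows.
Solving: c = 0, q = 3, p = 30, so h(n) = 30/(n + 3).
Then h(-1) = 0 + 30/2 = 15.

15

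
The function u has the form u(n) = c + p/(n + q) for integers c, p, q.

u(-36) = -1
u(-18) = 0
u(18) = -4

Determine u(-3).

(u(n) − c)(n + q) = p for each data point; the three points give a linear system in c and q, then p follows.
Solving: c = -2, q = 0, p = -36, so u(n) = -2 − 36/(n + 0).
Then u(-3) = -2 − 36/(-3) = 10.

10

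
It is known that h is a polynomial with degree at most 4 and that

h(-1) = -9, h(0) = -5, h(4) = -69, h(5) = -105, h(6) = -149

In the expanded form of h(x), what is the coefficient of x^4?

0

Write h(x) = ax^4 + bx³ + cx² + dx + e; the 5 given values yield a linear system in the 5 coefficients.
Solving, the top 2 coefficients vanish, and h(x) = -4x² - 5.
The coefficient of x^4 is 0.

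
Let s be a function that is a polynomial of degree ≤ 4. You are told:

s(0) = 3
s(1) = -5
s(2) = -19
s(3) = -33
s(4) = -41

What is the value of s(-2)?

First differences: -8, -14, -14, -8. Second differences: -6, 0, 6. Third differences: 6, 6.
Level-3 differences are constant, so s has degree 3.
Fitting a degree-3 polynomial gives s(m) = m³ - 6m² - 3m + 3.
Then s(-2) = -23.

-23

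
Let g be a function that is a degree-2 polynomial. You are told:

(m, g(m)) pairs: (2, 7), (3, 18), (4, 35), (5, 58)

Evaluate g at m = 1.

First differences: 11, 17, 23. Second differences: 6, 6.
Level-2 differences are constant, so g has degree 2.
Fitting a degree-2 polynomial gives g(m) = 3m² - 4m + 3.
Then g(1) = 2.

2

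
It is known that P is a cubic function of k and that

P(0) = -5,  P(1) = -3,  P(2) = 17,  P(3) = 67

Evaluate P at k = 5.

Write P(k) = ak³ + bk² + ck + d; the 4 given values yield a linear system in the 4 coefficients.
Solving, P(k) = 2k³ + 3k² - 3k - 5.
Then P(5) = 305.

305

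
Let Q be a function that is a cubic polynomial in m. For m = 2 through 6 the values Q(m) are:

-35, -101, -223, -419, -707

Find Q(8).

First differences: -66, -122, -196, -288. Second differences: -56, -74, -92. Third differences: -18, -18.
Level-3 differences are constant, so Q has degree 3.
Fitting a degree-3 polynomial gives Q(m) = -3m³ - m² - 4m + 1.
Then Q(8) = -1631.

-1631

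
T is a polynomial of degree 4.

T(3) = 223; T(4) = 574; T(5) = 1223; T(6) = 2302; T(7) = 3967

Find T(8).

6398

Write T(x) = ax^4 + bx³ + cx² + dx + e; the 5 given values yield a linear system in the 5 coefficients.
Solving, T(x) = x^4 + 4x³ + 4x² - 2.
Then T(8) = 6398.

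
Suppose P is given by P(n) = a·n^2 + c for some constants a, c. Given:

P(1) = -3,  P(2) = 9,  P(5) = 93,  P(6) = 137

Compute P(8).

From P(1) = -3 and P(2) = 9: 1a + c = -3 and 4a + c = 9.
Subtracting: 3a = 12, so a = 4; then c = -3 − 4·1 = -7.
So P(n) = 4n² − 7, and P(8) = 249.

249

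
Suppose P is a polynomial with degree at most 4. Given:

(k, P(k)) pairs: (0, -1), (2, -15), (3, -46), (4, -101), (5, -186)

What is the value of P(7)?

-470

Write P(k) = ak^4 + bk³ + ck² + dk + e; the 5 given values yield a linear system in the 5 coefficients.
Solving, the leading coefficient vanishes, and P(k) = -k³ - 3k² + 3k - 1.
Then P(7) = -470.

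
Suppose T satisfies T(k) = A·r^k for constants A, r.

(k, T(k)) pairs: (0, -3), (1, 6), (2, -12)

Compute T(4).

-48

Consecutive ratio: 6/(-3) = -2, and -12/6 = -2, so r = -2.
Then A·(-2)^0 = -3 gives A = -3, and T(k) = -3·(-2)^k.
T(4) = -3·(-2)^4 = -48.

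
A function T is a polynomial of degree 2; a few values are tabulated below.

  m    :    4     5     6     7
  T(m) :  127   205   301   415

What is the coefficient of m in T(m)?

Write T(m) = am² + bm + c; the 4 given values yield a linear system in the 3 coefficients.
Solving, T(m) = 9m² - 3m - 5.
The coefficient of m is -3.

-3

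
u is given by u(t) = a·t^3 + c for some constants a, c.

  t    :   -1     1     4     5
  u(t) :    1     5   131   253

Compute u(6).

435

From u(-1) = 1 and u(1) = 5: -1a + c = 1 and 1a + c = 5.
Subtracting: 2a = 4, so a = 2; then c = 1 − 2·(-1) = 3.
So u(t) = 2t³ + 3, and u(6) = 435.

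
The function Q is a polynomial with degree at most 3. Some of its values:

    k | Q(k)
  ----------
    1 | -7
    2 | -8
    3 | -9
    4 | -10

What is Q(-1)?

-5

First differences: -1, -1, -1.
Level-1 differences are constant, so Q has degree 1.
Fitting a degree-1 polynomial gives Q(k) = -k - 6.
Then Q(-1) = -5.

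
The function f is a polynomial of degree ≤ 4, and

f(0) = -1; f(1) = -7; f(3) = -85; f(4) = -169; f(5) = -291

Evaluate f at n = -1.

-9

Write f(n) = an^4 + bn³ + cn² + dn + e; the 5 given values yield a linear system in the 5 coefficients.
Solving, the leading coefficient vanishes, and f(n) = -n³ - 7n² + 2n - 1.
Then f(-1) = -9.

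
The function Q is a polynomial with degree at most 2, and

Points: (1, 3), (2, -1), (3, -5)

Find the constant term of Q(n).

7

First differences: -4, -4.
Level-1 differences are constant, so Q has degree 1.
Fitting a degree-1 polynomial gives Q(n) = -4n + 7.
The constant term is Q(0) = 7.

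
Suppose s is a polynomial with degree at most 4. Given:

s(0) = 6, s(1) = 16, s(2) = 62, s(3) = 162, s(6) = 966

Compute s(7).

1462

Write s(x) = ax^4 + bx³ + cx² + dx + e; the 5 given values yield a linear system in the 5 coefficients.
Solving, the leading coefficient vanishes, and s(x) = 3x³ + 9x² - 2x + 6.
Then s(7) = 1462.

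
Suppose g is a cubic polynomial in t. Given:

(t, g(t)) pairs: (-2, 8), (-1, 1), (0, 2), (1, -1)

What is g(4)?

-154

Write g(t) = at³ + bt² + ct + d; the 4 given values yield a linear system in the 4 coefficients.
Solving, g(t) = -2t³ - 2t² + t + 2.
Then g(4) = -154.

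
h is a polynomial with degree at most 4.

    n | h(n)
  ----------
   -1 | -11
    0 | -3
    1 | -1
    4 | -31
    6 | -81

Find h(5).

-53

Write h(n) = an^4 + bn³ + cn² + dn + e; the 5 given values yield a linear system in the 5 coefficients.
Solving, the top 2 coefficients vanish, and h(n) = -3n² + 5n - 3.
Then h(5) = -53.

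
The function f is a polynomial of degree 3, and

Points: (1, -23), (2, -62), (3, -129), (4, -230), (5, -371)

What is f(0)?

Write f(t) = at³ + bt² + ct + d; the 5 given values yield a linear system in the 4 coefficients.
Solving, f(t) = -t³ - 8t² - 8t - 6.
The constant term is f(0) = -6.

-6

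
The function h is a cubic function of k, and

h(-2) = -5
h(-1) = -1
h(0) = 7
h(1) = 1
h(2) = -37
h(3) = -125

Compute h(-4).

First differences: 4, 8, -6, -38, -88. Second differences: 4, -14, -32, -50. Third differences: -18, -18, -18.
Level-3 differences are constant, so h has degree 3.
Fitting a degree-3 polynomial gives h(k) = -3k³ - 7k² + 4k + 7.
Then h(-4) = 71.

71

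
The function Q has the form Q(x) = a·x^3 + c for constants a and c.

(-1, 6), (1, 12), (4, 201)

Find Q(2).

From Q(-1) = 6 and Q(1) = 12: -1a + c = 6 and 1a + c = 12.
Subtracting: 2a = 6, so a = 3; then c = 6 − 3·(-1) = 9.
So Q(x) = 3x³ + 9, and Q(2) = 33.

33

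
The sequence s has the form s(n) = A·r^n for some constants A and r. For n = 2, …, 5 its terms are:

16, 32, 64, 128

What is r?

2

Consecutive ratio: 32/16 = 2, and 64/32 = 2, so r = 2.
Then A·2^2 = 16 gives A = 4, and s(n) = 4·2^n.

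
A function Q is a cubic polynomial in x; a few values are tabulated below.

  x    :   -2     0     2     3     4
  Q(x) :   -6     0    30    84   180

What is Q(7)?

840

Write Q(x) = ax³ + bx² + cx + d; the 5 given values yield a linear system in the 4 coefficients.
Solving, Q(x) = 2x³ + 3x² + x.
Then Q(7) = 840.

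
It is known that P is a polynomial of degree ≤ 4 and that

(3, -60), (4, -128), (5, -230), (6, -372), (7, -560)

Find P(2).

First differences: -68, -102, -142, -188. Second differences: -34, -40, -46. Third differences: -6, -6.
Level-3 differences are constant, so P has degree 3.
Fitting a degree-3 polynomial gives P(k) = -k³ - 5k² + 4k.
Then P(2) = -20.

-20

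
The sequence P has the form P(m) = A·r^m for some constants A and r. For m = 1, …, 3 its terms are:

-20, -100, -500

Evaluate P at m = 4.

Consecutive ratio: -100/(-20) = 5, and -500/(-100) = 5, so r = 5.
Then A·5^1 = -20 gives A = -4, and P(m) = -4·5^m.
P(4) = -4·5^4 = -2500.

-2500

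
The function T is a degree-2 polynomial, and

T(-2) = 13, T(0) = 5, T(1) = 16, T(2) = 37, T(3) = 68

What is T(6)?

Write T(x) = ax² + bx + c; the 5 given values yield a linear system in the 3 coefficients.
Solving, T(x) = 5x² + 6x + 5.
Then T(6) = 221.

221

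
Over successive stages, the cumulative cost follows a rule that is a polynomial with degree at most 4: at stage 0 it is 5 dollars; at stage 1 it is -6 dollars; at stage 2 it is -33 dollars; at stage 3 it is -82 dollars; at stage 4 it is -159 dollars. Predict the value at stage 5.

Write the value at m as f(m).
Write f(m) = am^4 + bm³ + cm² + dm + e; the 5 given values yield a linear system in the 5 coefficients.
Solving, the leading coefficient vanishes, and f(m) = -m³ - 5m² - 5m + 5.
Then f(5) = -270.

-270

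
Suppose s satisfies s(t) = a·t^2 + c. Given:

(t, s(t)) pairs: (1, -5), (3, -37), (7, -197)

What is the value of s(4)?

-65

From s(1) = -5 and s(3) = -37: 1a + c = -5 and 9a + c = -37.
Subtracting: 8a = -32, so a = -4; then c = -5 − (-4)·1 = -1.
So s(t) = -4t² − 1, and s(4) = -65.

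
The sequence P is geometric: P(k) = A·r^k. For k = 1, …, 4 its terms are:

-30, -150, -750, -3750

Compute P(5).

Consecutive ratio: -150/(-30) = 5, and -750/(-150) = 5, so r = 5.
Then A·5^1 = -30 gives A = -6, and P(k) = -6·5^k.
P(5) = -6·5^5 = -18750.

-18750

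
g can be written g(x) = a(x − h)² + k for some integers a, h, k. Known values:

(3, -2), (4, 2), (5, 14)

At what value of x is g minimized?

First differences 4, 12; second difference 8 = 2a, so a = 4.
Expanding, the x-coefficient is −2ah = -8h; matching it to the data gives h = 3, and then k = -2.
So g(x) = 4(x − 3)² − 2.
Hence h = 3.

3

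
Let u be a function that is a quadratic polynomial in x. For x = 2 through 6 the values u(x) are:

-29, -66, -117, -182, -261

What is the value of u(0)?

First differences: -37, -51, -65, -79. Second differences: -14, -14, -14.
Level-2 differences are constant, so u has degree 2.
Fitting a degree-2 polynomial gives u(x) = -7x² - 2x + 3.
Then u(0) = 3.

3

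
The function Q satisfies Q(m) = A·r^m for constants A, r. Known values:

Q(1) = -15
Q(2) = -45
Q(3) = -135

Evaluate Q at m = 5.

-1215

Consecutive ratio: -45/(-15) = 3, and -135/(-45) = 3, so r = 3.
Then A·3^1 = -15 gives A = -5, and Q(m) = -5·3^m.
Q(5) = -5·3^5 = -1215.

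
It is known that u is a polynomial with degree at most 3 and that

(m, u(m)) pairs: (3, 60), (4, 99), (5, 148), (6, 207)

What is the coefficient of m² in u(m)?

First differences: 39, 49, 59. Second differences: 10, 10.
Level-2 differences are constant, so u has degree 2.
Fitting a degree-2 polynomial gives u(m) = 5m² + 4m + 3.
The coefficient of m² is 5.

5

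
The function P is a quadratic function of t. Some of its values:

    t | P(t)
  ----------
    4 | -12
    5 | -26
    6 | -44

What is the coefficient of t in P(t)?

Write P(t) = at² + bt + c; the 3 given values yield a linear system in the 3 coefficients.
Solving, P(t) = -2t² + 4t + 4.
The coefficient of t is 4.

4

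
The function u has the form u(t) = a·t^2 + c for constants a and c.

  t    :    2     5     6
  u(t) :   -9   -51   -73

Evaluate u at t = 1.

From u(2) = -9 and u(5) = -51: 4a + c = -9 and 25a + c = -51.
Subtracting: 21a = -42, so a = -2; then c = -9 − (-2)·4 = -1.
So u(t) = -2t² − 1, and u(1) = -3.

-3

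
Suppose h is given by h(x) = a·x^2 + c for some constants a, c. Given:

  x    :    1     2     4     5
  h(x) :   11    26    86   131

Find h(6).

From h(1) = 11 and h(2) = 26: 1a + c = 11 and 4a + c = 26.
Subtracting: 3a = 15, so a = 5; then c = 11 − 5·1 = 6.
So h(x) = 5x² + 6, and h(6) = 186.

186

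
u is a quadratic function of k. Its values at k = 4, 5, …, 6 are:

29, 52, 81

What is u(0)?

Write u(k) = ak² + bk + c; the 3 given values yield a linear system in the 3 coefficients.
Solving, u(k) = 3k² - 4k - 3.
The constant term is u(0) = -3.

-3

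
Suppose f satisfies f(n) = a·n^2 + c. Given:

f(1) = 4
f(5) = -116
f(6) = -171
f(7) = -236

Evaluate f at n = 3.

-36

From f(1) = 4 and f(5) = -116: 1a + c = 4 and 25a + c = -116.
Subtracting: 24a = -120, so a = -5; then c = 4 − (-5)·1 = 9.
So f(n) = -5n² + 9, and f(3) = -36.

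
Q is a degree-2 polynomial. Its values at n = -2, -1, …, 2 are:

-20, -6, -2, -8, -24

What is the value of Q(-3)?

-44

First differences: 14, 4, -6, -16. Second differences: -10, -10, -10.
Level-2 differences are constant, so Q has degree 2.
Fitting a degree-2 polynomial gives Q(n) = -5n² - n - 2.
Then Q(-3) = -44.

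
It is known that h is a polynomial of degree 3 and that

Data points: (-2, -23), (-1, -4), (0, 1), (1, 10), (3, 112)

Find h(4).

Write h(t) = at³ + bt² + ct + d; the 5 given values yield a linear system in the 4 coefficients.
Solving, h(t) = 3t³ + 2t² + 4t + 1.
Then h(4) = 241.

241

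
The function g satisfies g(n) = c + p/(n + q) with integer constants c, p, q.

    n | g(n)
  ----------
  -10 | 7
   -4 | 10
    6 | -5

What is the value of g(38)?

3

(g(n) − c)(n + q) = p for each data point; the three points give a linear system in c and q, then p follows.
Solving: c = 4, q = -2, p = -36, so g(n) = 4 − 36/(n − 2).
Then g(38) = 4 − 36/36 = 3.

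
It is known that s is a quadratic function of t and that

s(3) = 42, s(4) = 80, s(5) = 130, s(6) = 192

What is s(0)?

0

First differences: 38, 50, 62. Second differences: 12, 12.
Level-2 differences are constant, so s has degree 2.
Fitting a degree-2 polynomial gives s(t) = 6t² - 4t.
Then s(0) = 0.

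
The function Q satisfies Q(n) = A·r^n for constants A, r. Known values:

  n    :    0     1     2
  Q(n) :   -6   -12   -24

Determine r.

2

Consecutive ratio: -12/(-6) = 2, and -24/(-12) = 2, so r = 2.
Then A·2^0 = -6 gives A = -6, and Q(n) = -6·2^n.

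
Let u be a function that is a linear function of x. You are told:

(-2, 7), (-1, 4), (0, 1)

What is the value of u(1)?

-2

Write u(x) = ax + b; the 3 given values yield a linear system in the 2 coefficients.
Solving, u(x) = -3x + 1.
Then u(1) = -2.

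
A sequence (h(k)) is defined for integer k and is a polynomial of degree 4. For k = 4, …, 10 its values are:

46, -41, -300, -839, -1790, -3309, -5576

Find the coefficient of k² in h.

Write h(k) = ak^4 + bk³ + ck² + dk + e; the 7 given values yield a linear system in the 5 coefficients.
Solving, h(k) = -k^4 + 4k³ + 5k² - 7k - 6.
The coefficient of k² is 5.

5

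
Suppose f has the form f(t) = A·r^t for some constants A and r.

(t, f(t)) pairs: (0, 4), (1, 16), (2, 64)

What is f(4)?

1024

Consecutive ratio: 16/4 = 4, and 64/16 = 4, so r = 4.
Then A·4^0 = 4 gives A = 4, and f(t) = 4·4^t.
f(4) = 4·4^4 = 1024.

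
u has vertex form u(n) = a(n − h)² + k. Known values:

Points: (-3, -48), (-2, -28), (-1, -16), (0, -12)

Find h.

First differences 20, 12, 4; second difference -8 = 2a, so a = -4.
Expanding, the n-coefficient is −2ah = 8h; matching it to the data gives h = 0, and then k = -12.
So u(n) = -4(n + 0)² − 12.
Hence h = 0.

0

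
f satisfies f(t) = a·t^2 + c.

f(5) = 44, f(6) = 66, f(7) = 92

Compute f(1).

-4

From f(5) = 44 and f(6) = 66: 25a + c = 44 and 36a + c = 66.
Subtracting: 11a = 22, so a = 2; then c = 44 − 2·25 = -6.
So f(t) = 2t² − 6, and f(1) = -4.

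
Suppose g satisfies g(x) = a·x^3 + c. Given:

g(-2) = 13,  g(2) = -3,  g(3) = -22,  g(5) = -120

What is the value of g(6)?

-211

From g(-2) = 13 and g(2) = -3: -8a + c = 13 and 8a + c = -3.
Subtracting: 16a = -16, so a = -1; then c = 13 − (-1)·(-8) = 5.
So g(x) = -1x³ + 5, and g(6) = -211.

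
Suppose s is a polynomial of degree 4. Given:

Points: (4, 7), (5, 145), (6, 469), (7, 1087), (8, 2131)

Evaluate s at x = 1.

-11

Write s(x) = ax^4 + bx³ + cx² + dx + e; the 5 given values yield a linear system in the 5 coefficients.
Solving, s(x) = x^4 - 4x³ + 2x² - 5x - 5.
Then s(1) = -11.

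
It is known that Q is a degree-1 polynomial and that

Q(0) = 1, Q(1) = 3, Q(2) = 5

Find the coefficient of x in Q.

First differences: 2, 2.
Level-1 differences are constant, so Q has degree 1.
Fitting a degree-1 polynomial gives Q(x) = 2x + 1.
The coefficient of x is 2.

2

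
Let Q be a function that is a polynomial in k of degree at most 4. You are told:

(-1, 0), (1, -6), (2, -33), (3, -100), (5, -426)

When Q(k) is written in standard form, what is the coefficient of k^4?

Write Q(k) = ak^4 + bk³ + ck² + dk + e; the 5 given values yield a linear system in the 5 coefficients.
Solving, the leading coefficient vanishes, and Q(k) = -3k³ - 2k² - 1.
The coefficient of k^4 is 0.

0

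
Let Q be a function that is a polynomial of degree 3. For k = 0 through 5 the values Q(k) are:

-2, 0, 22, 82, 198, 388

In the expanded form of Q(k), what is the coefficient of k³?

First differences: 2, 22, 60, 116, 190. Second differences: 20, 38, 56, 74. Third differences: 18, 18, 18.
Level-3 differences are constant, so Q has degree 3.
Fitting a degree-3 polynomial gives Q(k) = 3k³ + k² - 2k - 2.
The coefficient of k³ is 3.

3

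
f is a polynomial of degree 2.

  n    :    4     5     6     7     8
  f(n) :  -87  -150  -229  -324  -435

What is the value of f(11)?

First differences: -63, -79, -95, -111. Second differences: -16, -16, -16.
Level-2 differences are constant, so f has degree 2.
Fitting a degree-2 polynomial gives f(n) = -8n² + 9n + 5.
Then f(11) = -864.

-864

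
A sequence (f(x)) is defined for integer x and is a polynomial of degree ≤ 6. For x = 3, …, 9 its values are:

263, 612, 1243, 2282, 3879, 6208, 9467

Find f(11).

First differences: 349, 631, 1039, 1597, 2329, 3259. Second differences: 282, 408, 558, 732, 930. Third differences: 126, 150, 174, 198. Fourth differences: 24, 24, 24.
Level-4 differences are constant, so f has degree 4.
Fitting a degree-4 polynomial gives f(x) = x^4 + 3x³ + 8x² + 7x + 8.
Then f(11) = 19687.

19687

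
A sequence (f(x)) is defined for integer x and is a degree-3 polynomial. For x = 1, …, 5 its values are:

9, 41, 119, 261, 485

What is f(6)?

First differences: 32, 78, 142, 224. Second differences: 46, 64, 82. Third differences: 18, 18.
Level-3 differences are constant, so f has degree 3.
Extending the table by one column gives the next first difference 324, so f(6) = 485 + 324 = 809.

809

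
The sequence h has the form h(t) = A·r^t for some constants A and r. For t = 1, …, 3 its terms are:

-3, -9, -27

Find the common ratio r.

Consecutive ratio: -9/(-3) = 3, and -27/(-9) = 3, so r = 3.
Then A·3^1 = -3 gives A = -1, and h(t) = -1·3^t.

3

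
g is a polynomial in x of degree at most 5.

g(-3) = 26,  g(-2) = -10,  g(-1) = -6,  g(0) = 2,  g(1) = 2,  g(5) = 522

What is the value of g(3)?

Write g(x) = ax^5 + bx^4 + cx³ + dx² + ex + p; the 6 given values yield a linear system in the 6 coefficients.
Solving, the leading coefficient vanishes, and g(x) = x^4 - 5x² + 4x + 2.
Then g(3) = 50.

50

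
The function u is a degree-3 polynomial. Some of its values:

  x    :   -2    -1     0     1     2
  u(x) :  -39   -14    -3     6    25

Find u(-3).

First differences: 25, 11, 9, 19. Second differences: -14, -2, 10. Third differences: 12, 12.
Level-3 differences are constant, so u has degree 3.
Fitting a degree-3 polynomial gives u(x) = 2x³ - x² + 8x - 3.
Then u(-3) = -90.

-90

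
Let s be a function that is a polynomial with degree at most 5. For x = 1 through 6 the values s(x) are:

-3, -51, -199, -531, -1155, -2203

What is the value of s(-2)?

First differences: -48, -148, -332, -624, -1048. Second differences: -100, -184, -292, -424. Third differences: -84, -108, -132. Fourth differences: -24, -24.
Level-4 differences are constant, so s has degree 4.
Fitting a degree-4 polynomial gives s(x) = -x^4 - 4x³ - x² - 2x + 5.
Then s(-2) = 21.

21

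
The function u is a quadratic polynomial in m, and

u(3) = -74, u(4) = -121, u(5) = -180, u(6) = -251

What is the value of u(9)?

First differences: -47, -59, -71. Second differences: -12, -12.
Level-2 differences are constant, so u has degree 2.
Fitting a degree-2 polynomial gives u(m) = -6m² - 5m - 5.
Then u(9) = -536.

-536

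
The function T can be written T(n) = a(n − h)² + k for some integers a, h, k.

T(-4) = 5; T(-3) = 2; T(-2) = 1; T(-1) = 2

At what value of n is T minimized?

First differences -3, -1, 1; second difference 2 = 2a, so a = 1.
Expanding, the n-coefficient is −2ah = -2h; matching it to the data gives h = -2, and then k = 1.
So T(n) = 1(n + 2)² + 1.
Hence h = -2.

-2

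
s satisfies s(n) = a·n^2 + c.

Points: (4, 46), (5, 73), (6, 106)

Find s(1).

From s(4) = 46 and s(5) = 73: 16a + c = 46 and 25a + c = 73.
Subtracting: 9a = 27, so a = 3; then c = 46 − 3·16 = -2.
So s(n) = 3n² − 2, and s(1) = 1.

1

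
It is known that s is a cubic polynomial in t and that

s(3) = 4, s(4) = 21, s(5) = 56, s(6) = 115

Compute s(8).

Write s(t) = at³ + bt² + ct + d; the 4 given values yield a linear system in the 4 coefficients.
Solving, s(t) = t³ - 3t² + t + 1.
Then s(8) = 329.

329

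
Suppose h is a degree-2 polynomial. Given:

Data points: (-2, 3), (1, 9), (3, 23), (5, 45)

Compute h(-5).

15

Write h(x) = ax² + bx + c; the 4 given values yield a linear system in the 3 coefficients.
Solving, h(x) = x² + 3x + 5.
Then h(-5) = 15.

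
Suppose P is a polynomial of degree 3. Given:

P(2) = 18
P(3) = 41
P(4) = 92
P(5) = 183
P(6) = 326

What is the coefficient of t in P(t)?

Write P(t) = at³ + bt² + ct + d; the 5 given values yield a linear system in the 4 coefficients.
Solving, P(t) = 2t³ - 4t² + 5t + 8.
The coefficient of t is 5.

5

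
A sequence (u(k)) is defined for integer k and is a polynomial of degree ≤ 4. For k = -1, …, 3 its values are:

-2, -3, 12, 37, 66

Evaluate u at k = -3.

First differences: -1, 15, 25, 29. Second differences: 16, 10, 4. Third differences: -6, -6.
Level-3 differences are constant, so u has degree 3.
Fitting a degree-3 polynomial gives u(k) = -k³ + 8k² + 8k - 3.
Then u(-3) = 72.

72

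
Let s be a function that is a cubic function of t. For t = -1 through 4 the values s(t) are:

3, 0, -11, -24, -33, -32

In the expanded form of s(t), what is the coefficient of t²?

-4

First differences: -3, -11, -13, -9, 1. Second differences: -8, -2, 4, 10. Third differences: 6, 6, 6.
Level-3 differences are constant, so s has degree 3.
Fitting a degree-3 polynomial gives s(t) = t³ - 4t² - 8t.
The coefficient of t² is -4.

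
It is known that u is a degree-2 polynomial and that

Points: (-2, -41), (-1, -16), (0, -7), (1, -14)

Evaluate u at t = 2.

First differences: 25, 9, -7. Second differences: -16, -16.
Level-2 differences are constant, so u has degree 2.
Fitting a degree-2 polynomial gives u(t) = -8t² + t - 7.
Then u(2) = -37.

-37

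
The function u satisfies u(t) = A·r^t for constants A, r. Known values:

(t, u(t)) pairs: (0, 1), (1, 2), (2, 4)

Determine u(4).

16

Consecutive ratio: 2/1 = 2, and 4/2 = 2, so r = 2.
Then A·2^0 = 1 gives A = 1, and u(t) = 1·2^t.
u(4) = 1·2^4 = 16.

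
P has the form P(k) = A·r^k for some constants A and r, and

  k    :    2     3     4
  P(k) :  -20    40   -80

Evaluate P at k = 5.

Consecutive ratio: 40/(-20) = -2, and -80/40 = -2, so r = -2.
Then A·(-2)^2 = -20 gives A = -5, and P(k) = -5·(-2)^k.
P(5) = -5·(-2)^5 = 160.

160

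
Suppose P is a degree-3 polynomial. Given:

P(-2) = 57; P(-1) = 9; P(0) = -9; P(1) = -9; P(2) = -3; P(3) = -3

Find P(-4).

291

Write P(k) = ak³ + bk² + ck + d; the 6 given values yield a linear system in the 4 coefficients.
Solving, P(k) = -2k³ + 9k² - 7k - 9.
Then P(-4) = 291.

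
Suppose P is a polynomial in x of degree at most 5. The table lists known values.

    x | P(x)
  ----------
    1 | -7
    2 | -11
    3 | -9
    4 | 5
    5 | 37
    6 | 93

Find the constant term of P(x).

Write P(x) = ax^5 + bx^4 + cx³ + dx² + ex + p; the 6 given values yield a linear system in the 6 coefficients.
Solving, the top 2 coefficients vanish, and P(x) = x³ - 3x² - 2x - 3.
The constant term is P(0) = -3.

-3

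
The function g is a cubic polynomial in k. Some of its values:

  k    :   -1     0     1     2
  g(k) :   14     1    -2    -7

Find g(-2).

Write g(k) = ak³ + bk² + ck + d; the 4 given values yield a linear system in the 4 coefficients.
Solving, g(k) = -2k³ + 5k² - 6k + 1.
Then g(-2) = 49.

49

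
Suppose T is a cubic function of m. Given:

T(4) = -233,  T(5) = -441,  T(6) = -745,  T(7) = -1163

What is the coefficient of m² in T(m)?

-3

Write T(m) = am³ + bm² + cm + d; the 4 given values yield a linear system in the 4 coefficients.
Solving, T(m) = -3m³ - 3m² + 2m - 1.
The coefficient of m² is -3.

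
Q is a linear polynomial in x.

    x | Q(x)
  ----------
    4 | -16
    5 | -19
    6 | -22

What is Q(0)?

First differences: -3, -3.
Level-1 differences are constant, so Q has degree 1.
Fitting a degree-1 polynomial gives Q(x) = -3x - 4.
The constant term is Q(0) = -4.

-4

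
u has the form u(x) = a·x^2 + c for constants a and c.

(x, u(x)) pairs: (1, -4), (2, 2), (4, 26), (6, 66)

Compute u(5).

44

From u(1) = -4 and u(2) = 2: 1a + c = -4 and 4a + c = 2.
Subtracting: 3a = 6, so a = 2; then c = -4 − 2·1 = -6.
So u(x) = 2x² − 6, and u(5) = 44.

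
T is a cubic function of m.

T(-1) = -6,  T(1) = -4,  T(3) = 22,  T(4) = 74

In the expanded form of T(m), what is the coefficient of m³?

Write T(m) = am³ + bm² + cm + d; the 4 given values yield a linear system in the 4 coefficients.
Solving, T(m) = 2m³ - 3m² - m - 2.
The coefficient of m³ is 2.

2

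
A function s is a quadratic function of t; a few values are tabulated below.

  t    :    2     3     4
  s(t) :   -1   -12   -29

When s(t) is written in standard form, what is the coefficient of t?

Write s(t) = at² + bt + c; the 3 given values yield a linear system in the 3 coefficients.
Solving, s(t) = -3t² + 4t + 3.
The coefficient of t is 4.

4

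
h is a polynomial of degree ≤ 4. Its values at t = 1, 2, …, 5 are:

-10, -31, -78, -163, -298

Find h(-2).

First differences: -21, -47, -85, -135. Second differences: -26, -38, -50. Third differences: -12, -12.
Level-3 differences are constant, so h has degree 3.
Fitting a degree-3 polynomial gives h(t) = -2t³ - t² - 4t - 3.
Then h(-2) = 17.

17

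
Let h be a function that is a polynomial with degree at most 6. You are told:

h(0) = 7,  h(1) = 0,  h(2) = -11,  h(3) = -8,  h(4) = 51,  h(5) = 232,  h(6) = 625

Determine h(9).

4336

First differences: -7, -11, 3, 59, 181, 393. Second differences: -4, 14, 56, 122, 212. Third differences: 18, 42, 66, 90. Fourth differences: 24, 24, 24.
Level-4 differences are constant, so h has degree 4.
Fitting a degree-4 polynomial gives h(n) = n^4 - 3n³ - 5n + 7.
Then h(9) = 4336.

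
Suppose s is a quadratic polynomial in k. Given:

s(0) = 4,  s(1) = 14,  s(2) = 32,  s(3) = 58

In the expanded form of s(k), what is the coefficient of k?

Write s(k) = ak² + bk + c; the 4 given values yield a linear system in the 3 coefficients.
Solving, s(k) = 4k² + 6k + 4.
The coefficient of k is 6.

6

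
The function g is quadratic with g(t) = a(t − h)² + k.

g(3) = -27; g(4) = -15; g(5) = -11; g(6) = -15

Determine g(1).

-75

First differences 12, 4, -4; second difference -8 = 2a, so a = -4.
Expanding, the t-coefficient is −2ah = 8h; matching it to the data gives h = 5, and then k = -11.
So g(t) = -4(t − 5)² − 11.
g(1) = -4·(-4)² − 11 = -75.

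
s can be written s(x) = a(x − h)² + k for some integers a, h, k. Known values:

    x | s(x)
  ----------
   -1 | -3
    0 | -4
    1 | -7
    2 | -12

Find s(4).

-28

First differences -1, -3, -5; second difference -2 = 2a, so a = -1.
Expanding, the x-coefficient is −2ah = 2h; matching it to the data gives h = -1, and then k = -3.
So s(x) = -1(x + 1)² − 3.
s(4) = -1·5² − 3 = -28.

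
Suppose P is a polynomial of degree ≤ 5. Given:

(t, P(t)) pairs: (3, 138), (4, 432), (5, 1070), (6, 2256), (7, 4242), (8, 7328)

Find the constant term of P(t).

First differences: 294, 638, 1186, 1986, 3086. Second differences: 344, 548, 800, 1100. Third differences: 204, 252, 300. Fourth differences: 48, 48.
Level-4 differences are constant, so P has degree 4.
Fitting a degree-4 polynomial gives P(t) = 2t^4 - 2t³ + 2t² + 4t.
The constant term is P(0) = 0.

0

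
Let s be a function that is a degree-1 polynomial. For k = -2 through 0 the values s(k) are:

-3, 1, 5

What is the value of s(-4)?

-11

First differences: 4, 4.
Level-1 differences are constant, so s has degree 1.
Fitting a degree-1 polynomial gives s(k) = 4k + 5.
Then s(-4) = -11.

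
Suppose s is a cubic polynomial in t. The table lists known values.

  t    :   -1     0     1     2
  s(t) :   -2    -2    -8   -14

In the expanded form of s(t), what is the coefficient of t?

-4

Write s(t) = at³ + bt² + ct + d; the 4 given values yield a linear system in the 4 coefficients.
Solving, s(t) = t³ - 3t² - 4t - 2.
The coefficient of t is -4.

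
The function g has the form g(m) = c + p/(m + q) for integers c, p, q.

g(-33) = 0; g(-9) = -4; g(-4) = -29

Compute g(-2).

31

(g(m) − c)(m + q) = p for each data point; the three points give a linear system in c and q, then p follows.
Solving: c = 1, q = 3, p = 30, so g(m) = 1 + 30/(m + 3).
Then g(-2) = 1 + 30/1 = 31.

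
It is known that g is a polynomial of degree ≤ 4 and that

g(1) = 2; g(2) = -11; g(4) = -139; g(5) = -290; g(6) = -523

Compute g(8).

Write g(k) = ak^4 + bk³ + ck² + dk + e; the 5 given values yield a linear system in the 5 coefficients.
Solving, the leading coefficient vanishes, and g(k) = -3k³ + 4k² - 4k + 5.
Then g(8) = -1307.

-1307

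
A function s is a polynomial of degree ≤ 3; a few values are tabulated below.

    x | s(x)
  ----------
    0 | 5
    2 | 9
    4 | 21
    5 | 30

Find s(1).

6

Write s(x) = ax³ + bx² + cx + d; the 4 given values yield a linear system in the 4 coefficients.
Solving, the leading coefficient vanishes, and s(x) = x² + 5.
Then s(1) = 6.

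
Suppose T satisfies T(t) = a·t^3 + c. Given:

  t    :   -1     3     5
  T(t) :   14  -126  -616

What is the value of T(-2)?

From T(-1) = 14 and T(3) = -126: -1a + c = 14 and 27a + c = -126.
Subtracting: 28a = -140, so a = -5; then c = 14 − (-5)·(-1) = 9.
So T(t) = -5t³ + 9, and T(-2) = 49.

49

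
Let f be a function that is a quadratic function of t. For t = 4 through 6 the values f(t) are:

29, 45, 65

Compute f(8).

Write f(t) = at² + bt + c; the 3 given values yield a linear system in the 3 coefficients.
Solving, f(t) = 2t² - 2t + 5.
Then f(8) = 117.

117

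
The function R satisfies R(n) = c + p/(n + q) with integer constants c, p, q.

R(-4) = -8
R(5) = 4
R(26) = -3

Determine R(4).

(R(n) − c)(n + q) = p for each data point; the three points give a linear system in c and q, then p follows.
Solving: c = -4, q = -2, p = 24, so R(n) = -4 + 24/(n − 2).
Then R(4) = -4 + 24/2 = 8.

8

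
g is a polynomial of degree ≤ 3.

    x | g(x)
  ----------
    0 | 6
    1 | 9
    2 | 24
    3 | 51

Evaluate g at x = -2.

36

First differences: 3, 15, 27. Second differences: 12, 12.
Level-2 differences are constant, so g has degree 2.
Fitting a degree-2 polynomial gives g(x) = 6x² - 3x + 6.
Then g(-2) = 36.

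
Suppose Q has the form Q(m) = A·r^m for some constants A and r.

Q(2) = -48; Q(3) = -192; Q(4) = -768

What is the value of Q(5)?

-3072

Consecutive ratio: -192/(-48) = 4, and -768/(-192) = 4, so r = 4.
Then A·4^2 = -48 gives A = -3, and Q(m) = -3·4^m.
Q(5) = -3·4^5 = -3072.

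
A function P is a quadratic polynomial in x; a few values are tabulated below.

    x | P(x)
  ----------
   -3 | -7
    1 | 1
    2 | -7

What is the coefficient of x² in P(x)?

-2

Write P(x) = ax² + bx + c; the 3 given values yield a linear system in the 3 coefficients.
Solving, P(x) = -2x² - 2x + 5.
The coefficient of x² is -2.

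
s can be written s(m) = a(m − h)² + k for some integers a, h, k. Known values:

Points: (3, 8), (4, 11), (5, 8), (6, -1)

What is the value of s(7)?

First differences 3, -3, -9; second difference -6 = 2a, so a = -3.
Expanding, the m-coefficient is −2ah = 6h; matching it to the data gives h = 4, and then k = 11.
So s(m) = -3(m − 4)² + 11.
s(7) = -3·3² + 11 = -16.

-16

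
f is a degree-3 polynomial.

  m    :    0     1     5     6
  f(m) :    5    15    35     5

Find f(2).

29

Write f(m) = am³ + bm² + cm + d; the 4 given values yield a linear system in the 4 coefficients.
Solving, f(m) = -m³ + 5m² + 6m + 5.
Then f(2) = 29.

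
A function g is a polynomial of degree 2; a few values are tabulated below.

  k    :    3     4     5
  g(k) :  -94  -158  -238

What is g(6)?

-334

Write g(k) = ak² + bk + c; the 3 given values yield a linear system in the 3 coefficients.
Solving, g(k) = -8k² - 8k + 2.
Then g(6) = -334.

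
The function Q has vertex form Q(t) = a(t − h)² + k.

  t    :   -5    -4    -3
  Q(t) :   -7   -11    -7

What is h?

First differences -4, 4; second difference 8 = 2a, so a = 4.
Expanding, the t-coefficient is −2ah = -8h; matching it to the data gives h = -4, and then k = -11.
So Q(t) = 4(t + 4)² − 11.
Hence h = -4.

-4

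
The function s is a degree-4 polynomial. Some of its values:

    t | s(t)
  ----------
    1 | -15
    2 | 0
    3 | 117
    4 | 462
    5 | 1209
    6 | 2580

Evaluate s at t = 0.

First differences: 15, 117, 345, 747, 1371. Second differences: 102, 228, 402, 624. Third differences: 126, 174, 222. Fourth differences: 48, 48.
Level-4 differences are constant, so s has degree 4.
Fitting a degree-4 polynomial gives s(t) = 2t^4 + t³ - 5t² - 7t - 6.
Then s(0) = -6.

-6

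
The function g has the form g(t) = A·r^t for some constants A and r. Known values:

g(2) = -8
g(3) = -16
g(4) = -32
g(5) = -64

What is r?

2

Consecutive ratio: -16/(-8) = 2, and -32/(-16) = 2, so r = 2.
Then A·2^2 = -8 gives A = -2, and g(t) = -2·2^t.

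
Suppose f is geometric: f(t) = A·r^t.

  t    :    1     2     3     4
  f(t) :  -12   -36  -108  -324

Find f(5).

-972

Consecutive ratio: -36/(-12) = 3, and -108/(-36) = 3, so r = 3.
Then A·3^1 = -12 gives A = -4, and f(t) = -4·3^t.
f(5) = -4·3^5 = -972.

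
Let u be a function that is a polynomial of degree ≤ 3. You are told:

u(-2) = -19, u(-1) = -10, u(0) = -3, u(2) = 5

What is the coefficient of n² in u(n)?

Write u(n) = an³ + bn² + cn + d; the 4 given values yield a linear system in the 4 coefficients.
Solving, the leading coefficient vanishes, and u(n) = -n² + 6n - 3.
The coefficient of n² is -1.

-1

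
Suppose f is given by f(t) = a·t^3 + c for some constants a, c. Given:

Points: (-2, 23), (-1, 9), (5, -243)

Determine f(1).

5

From f(-2) = 23 and f(-1) = 9: -8a + c = 23 and -1a + c = 9.
Subtracting: 7a = -14, so a = -2; then c = 23 − (-2)·(-8) = 7.
So f(t) = -2t³ + 7, and f(1) = 5.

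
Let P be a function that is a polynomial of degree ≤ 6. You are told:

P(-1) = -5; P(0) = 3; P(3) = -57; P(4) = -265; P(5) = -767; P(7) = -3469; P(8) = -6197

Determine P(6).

Write P(t) = at^6 + bt^5 + ct^4 + dt³ + et² + pt + q; the 7 given values yield a linear system in the 7 coefficients.
Solving, the top 2 coefficients vanish, and P(t) = -2t^4 + 4t³ - t² + t + 3.
Then P(6) = -1755.

-1755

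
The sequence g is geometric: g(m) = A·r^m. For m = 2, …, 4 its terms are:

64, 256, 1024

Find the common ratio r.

4

Consecutive ratio: 256/64 = 4, and 1024/256 = 4, so r = 4.
Then A·4^2 = 64 gives A = 4, and g(m) = 4·4^m.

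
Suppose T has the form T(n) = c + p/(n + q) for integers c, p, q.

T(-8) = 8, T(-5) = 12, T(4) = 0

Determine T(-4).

16

(T(n) − c)(n + q) = p for each data point; the three points give a linear system in c and q, then p follows.
Solving: c = 4, q = 2, p = -24, so T(n) = 4 − 24/(n + 2).
Then T(-4) = 4 − 24/(-2) = 16.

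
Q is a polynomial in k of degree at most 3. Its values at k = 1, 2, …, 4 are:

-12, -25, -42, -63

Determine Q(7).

Write Q(k) = ak³ + bk² + ck + d; the 4 given values yield a linear system in the 4 coefficients.
Solving, the leading coefficient vanishes, and Q(k) = -2k² - 7k - 3.
Then Q(7) = -150.

-150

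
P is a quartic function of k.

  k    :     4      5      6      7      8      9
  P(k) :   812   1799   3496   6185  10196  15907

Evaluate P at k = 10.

23744

First differences: 987, 1697, 2689, 4011, 5711. Second differences: 710, 992, 1322, 1700. Third differences: 282, 330, 378. Fourth differences: 48, 48.
Level-4 differences are constant, so P has degree 4.
Fitting a degree-4 polynomial gives P(k) = 2k^4 + 3k³ + 8k² - 6k + 4.
Then P(10) = 23744.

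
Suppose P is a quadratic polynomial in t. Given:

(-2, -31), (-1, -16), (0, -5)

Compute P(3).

Write P(t) = at² + bt + c; the 3 given values yield a linear system in the 3 coefficients.
Solving, P(t) = -2t² + 9t - 5.
Then P(3) = 4.

4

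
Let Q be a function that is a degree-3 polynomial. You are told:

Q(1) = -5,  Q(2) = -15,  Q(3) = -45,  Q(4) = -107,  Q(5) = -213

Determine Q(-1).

First differences: -10, -30, -62, -106. Second differences: -20, -32, -44. Third differences: -12, -12.
Level-3 differences are constant, so Q has degree 3.
Fitting a degree-3 polynomial gives Q(k) = -2k³ + 2k² - 2k - 3.
Then Q(-1) = 3.

3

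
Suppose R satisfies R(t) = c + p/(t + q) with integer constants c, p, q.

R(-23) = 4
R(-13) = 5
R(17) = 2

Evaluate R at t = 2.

(R(t) − c)(t + q) = p for each data point; the three points give a linear system in c and q, then p follows.
Solving: c = 3, q = 3, p = -20, so R(t) = 3 − 20/(t + 3).
Then R(2) = 3 − 20/5 = -1.

-1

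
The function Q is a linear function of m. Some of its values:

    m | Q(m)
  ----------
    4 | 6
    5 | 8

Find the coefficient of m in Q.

Write Q(m) = am + b; the 2 given values yield a linear system in the 2 coefficients.
Solving, Q(m) = 2m - 2.
The coefficient of m is 2.

2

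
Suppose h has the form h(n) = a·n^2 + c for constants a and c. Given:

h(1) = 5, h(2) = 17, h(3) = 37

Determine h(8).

From h(1) = 5 and h(2) = 17: 1a + c = 5 and 4a + c = 17.
Subtracting: 3a = 12, so a = 4; then c = 5 − 4·1 = 1.
So h(n) = 4n² + 1, and h(8) = 257.

257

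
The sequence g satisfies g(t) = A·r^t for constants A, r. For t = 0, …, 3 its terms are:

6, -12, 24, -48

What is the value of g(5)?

Consecutive ratio: -12/6 = -2, and 24/(-12) = -2, so r = -2.
Then A·(-2)^0 = 6 gives A = 6, and g(t) = 6·(-2)^t.
g(5) = 6·(-2)^5 = -192.

-192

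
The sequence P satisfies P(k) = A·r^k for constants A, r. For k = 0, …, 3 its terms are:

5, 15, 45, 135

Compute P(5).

Consecutive ratio: 15/5 = 3, and 45/15 = 3, so r = 3.
Then A·3^0 = 5 gives A = 5, and P(k) = 5·3^k.
P(5) = 5·3^5 = 1215.

1215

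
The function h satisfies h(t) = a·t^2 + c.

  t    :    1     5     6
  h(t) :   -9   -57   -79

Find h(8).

-135

From h(1) = -9 and h(5) = -57: 1a + c = -9 and 25a + c = -57.
Subtracting: 24a = -48, so a = -2; then c = -9 − (-2)·1 = -7.
So h(t) = -2t² − 7, and h(8) = -135.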